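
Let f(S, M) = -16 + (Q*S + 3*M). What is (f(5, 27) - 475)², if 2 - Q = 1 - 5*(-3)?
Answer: 230400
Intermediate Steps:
Q = -14 (Q = 2 - (1 - 5*(-3)) = 2 - (1 + 15) = 2 - 1*16 = 2 - 16 = -14)
f(S, M) = -16 - 14*S + 3*M (f(S, M) = -16 + (-14*S + 3*M) = -16 - 14*S + 3*M)
(f(5, 27) - 475)² = ((-16 - 14*5 + 3*27) - 475)² = ((-16 - 70 + 81) - 475)² = (-5 - 475)² = (-480)² = 230400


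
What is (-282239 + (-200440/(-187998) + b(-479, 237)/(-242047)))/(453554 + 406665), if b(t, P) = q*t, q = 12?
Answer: -6421526590542175/19571854046113707 ≈ -0.32810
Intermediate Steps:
b(t, P) = 12*t
(-282239 + (-200440/(-187998) + b(-479, 237)/(-242047)))/(453554 + 406665) = (-282239 + (-200440/(-187998) + (12*(-479))/(-242047)))/(453554 + 406665) = (-282239 + (-200440*(-1/187998) - 5748*(-1/242047)))/860219 = (-282239 + (100220/93999 + 5748/242047))*(1/860219) = (-282239 + 24798256592/22752175953)*(1/860219) = -6421526590542175/22752175953*1/860219 = -6421526590542175/19571854046113707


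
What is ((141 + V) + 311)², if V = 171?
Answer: 388129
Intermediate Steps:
((141 + V) + 311)² = ((141 + 171) + 311)² = (312 + 311)² = 623² = 388129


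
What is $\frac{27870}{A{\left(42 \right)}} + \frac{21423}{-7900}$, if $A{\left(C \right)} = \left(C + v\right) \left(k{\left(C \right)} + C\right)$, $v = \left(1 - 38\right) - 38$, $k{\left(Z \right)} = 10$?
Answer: $- \frac{21411239}{1129700} \approx -18.953$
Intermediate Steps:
$v = -75$ ($v = -37 - 38 = -75$)
$A{\left(C \right)} = \left(-75 + C\right) \left(10 + C\right)$ ($A{\left(C \right)} = \left(C - 75\right) \left(10 + C\right) = \left(-75 + C\right) \left(10 + C\right)$)
$\frac{27870}{A{\left(42 \right)}} + \frac{21423}{-7900} = \frac{27870}{-750 + 42^{2} - 2730} + \frac{21423}{-7900} = \frac{27870}{-750 + 1764 - 2730} + 21423 \left(- \frac{1}{7900}\right) = \frac{27870}{-1716} - \frac{21423}{7900} = 27870 \left(- \frac{1}{1716}\right) - \frac{21423}{7900} = - \frac{4645}{286} - \frac{21423}{7900} = - \frac{21411239}{1129700}$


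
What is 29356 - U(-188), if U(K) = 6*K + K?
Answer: 30672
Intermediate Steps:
U(K) = 7*K
29356 - U(-188) = 29356 - 7*(-188) = 29356 - 1*(-1316) = 29356 + 1316 = 30672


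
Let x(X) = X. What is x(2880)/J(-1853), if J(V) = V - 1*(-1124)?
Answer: -320/81 ≈ -3.9506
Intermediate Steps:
J(V) = 1124 + V (J(V) = V + 1124 = 1124 + V)
x(2880)/J(-1853) = 2880/(1124 - 1853) = 2880/(-729) = 2880*(-1/729) = -320/81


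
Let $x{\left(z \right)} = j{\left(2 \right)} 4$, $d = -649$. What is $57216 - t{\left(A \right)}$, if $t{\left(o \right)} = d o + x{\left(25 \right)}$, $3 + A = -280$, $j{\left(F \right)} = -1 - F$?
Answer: $-126439$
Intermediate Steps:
$A = -283$ ($A = -3 - 280 = -283$)
$x{\left(z \right)} = -12$ ($x{\left(z \right)} = \left(-1 - 2\right) 4 = \left(-3\right) 4 = -12$)
$t{\left(o \right)} = -12 - 649 o$ ($t{\left(o \right)} = - 649 o - 12 = -12 - 649 o$)
$57216 - t{\left(A \right)} = 57216 - \left(-12 - -183667\right) = 57216 - \left(-12 + 183667\right) = 57216 - 183655 = -126439$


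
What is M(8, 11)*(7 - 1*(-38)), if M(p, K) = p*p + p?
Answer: 3240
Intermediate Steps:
M(p, K) = p + p**2 (M(p, K) = p**2 + p = p + p**2)
M(8, 11)*(7 - 1*(-38)) = (8*(1 + 8))*(7 - 1*(-38)) = (8*9)*(7 + 38) = 72*45 = 3240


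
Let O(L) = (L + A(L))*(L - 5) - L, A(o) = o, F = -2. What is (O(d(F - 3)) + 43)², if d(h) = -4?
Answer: 14161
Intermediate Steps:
O(L) = -L + 2*L*(-5 + L) (O(L) = (L + L)*(L - 5) - L = (2*L)*(-5 + L) - L = 2*L*(-5 + L) - L = -L + 2*L*(-5 + L))
(O(d(F - 3)) + 43)² = (-4*(-11 + 2*(-4)) + 43)² = (-4*(-11 - 8) + 43)² = (-4*(-19) + 43)² = (76 + 43)² = 119² = 14161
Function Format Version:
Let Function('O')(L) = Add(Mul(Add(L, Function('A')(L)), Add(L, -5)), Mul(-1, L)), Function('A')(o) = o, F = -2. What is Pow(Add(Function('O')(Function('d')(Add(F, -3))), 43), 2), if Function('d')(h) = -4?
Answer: 14161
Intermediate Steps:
Function('O')(L) = Add(Mul(-1, L), Mul(2, L, Add(-5, L))) (Function('O')(L) = Add(Mul(Add(L, L), Add(L, -5)), Mul(-1, L)) = Add(Mul(Mul(2, L), Add(-5, L)), Mul(-1, L)) = Add(Mul(2, L, Add(-5, L)), Mul(-1, L)) = Add(Mul(-1, L), Mul(2, L, Add(-5, L))))
Pow(Add(Function('O')(Function('d')(Add(F, -3))), 43), 2) = Pow(Add(Mul(-4, Add(-11, Mul(2, -4))), 43), 2) = Pow(Add(Mul(-4, Add(-11, -8)), 43), 2) = Pow(Add(Mul(-4, -19), 43), 2) = Pow(Add(76, 43), 2) = Pow(119, 2) = 14161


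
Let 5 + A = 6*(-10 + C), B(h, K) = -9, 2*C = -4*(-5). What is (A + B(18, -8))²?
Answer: 196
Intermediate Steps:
C = 10 (C = (-4*(-5))/2 = (½)*20 = 10)
A = -5 (A = -5 + 6*(-10 + 10) = -5 + 6*0 = -5 + 0 = -5)
(A + B(18, -8))² = (-5 - 9)² = (-14)² = 196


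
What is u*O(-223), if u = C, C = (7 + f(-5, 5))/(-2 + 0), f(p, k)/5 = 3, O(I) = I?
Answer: 2453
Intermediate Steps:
f(p, k) = 15 (f(p, k) = 5*3 = 15)
C = -11 (C = (7 + 15)/(-2 + 0) = 22/(-2) = 22*(-1/2) = -11)
u = -11
u*O(-223) = -11*(-223) = 2453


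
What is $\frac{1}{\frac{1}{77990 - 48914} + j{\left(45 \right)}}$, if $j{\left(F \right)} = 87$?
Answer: $\frac{29076}{2529613} \approx 0.011494$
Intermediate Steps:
$\frac{1}{\frac{1}{77990 - 48914} + j{\left(45 \right)}} = \frac{1}{\frac{1}{77990 - 48914} + 87} = \frac{1}{\frac{1}{29076} + 87} = \frac{1}{\frac{2529613}{29076}} = \frac{29076}{2529613}$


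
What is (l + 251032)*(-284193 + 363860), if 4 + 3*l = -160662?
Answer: 47197120810/3 ≈ 1.5732e+10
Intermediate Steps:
l = -160666/3 (l = -4/3 + (1/3)*(-160662) = -4/3 - 53554 = -160666/3 ≈ -53555.)
(l + 251032)*(-284193 + 363860) = (-160666/3 + 251032)*(-284193 + 363860) = (592430/3)*79667 = 47197120810/3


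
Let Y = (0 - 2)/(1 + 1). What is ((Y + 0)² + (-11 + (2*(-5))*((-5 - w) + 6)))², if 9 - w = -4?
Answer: 12100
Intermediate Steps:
w = 13 (w = 9 - 1*(-4) = 9 + 4 = 13)
Y = -1 (Y = -2/2 = -2*½ = -1)
((Y + 0)² + (-11 + (2*(-5))*((-5 - w) + 6)))² = ((-1 + 0)² + (-11 + (2*(-5))*((-5 - 1*13) + 6)))² = ((-1)² + (-11 - 10*((-5 - 13) + 6)))² = (1 + (-11 - 10*(-18 + 6)))² = (1 + (-11 - 10*(-12)))² = (1 + (-11 + 120))² = (1 + 109)² = 110² = 12100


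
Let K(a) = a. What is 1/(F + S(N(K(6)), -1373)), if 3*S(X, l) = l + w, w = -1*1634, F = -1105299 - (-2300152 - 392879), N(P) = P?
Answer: 3/4760189 ≈ 6.3023e-7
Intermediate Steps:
F = 1587732 (F = -1105299 - 1*(-2693031) = -1105299 + 2693031 = 1587732)
w = -1634
S(X, l) = -1634/3 + l/3 (S(X, l) = (l - 1634)/3 = (-1634 + l)/3 = -1634/3 + l/3)
1/(F + S(N(K(6)), -1373)) = 1/(1587732 + (-1634/3 + (1/3)*(-1373))) = 1/(1587732 + (-1634/3 - 1373/3)) = 1/(1587732 - 3007/3) = 1/(4760189/3) = 3/4760189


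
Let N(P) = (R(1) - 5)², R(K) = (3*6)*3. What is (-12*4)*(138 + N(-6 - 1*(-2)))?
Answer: -121872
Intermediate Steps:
R(K) = 54 (R(K) = 18*3 = 54)
N(P) = 2401 (N(P) = (54 - 5)² = 49² = 2401)
(-12*4)*(138 + N(-6 - 1*(-2))) = (-12*4)*(138 + 2401) = -48*2539 = -121872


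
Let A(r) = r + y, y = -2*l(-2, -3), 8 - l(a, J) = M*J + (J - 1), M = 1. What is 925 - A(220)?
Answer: 735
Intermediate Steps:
l(a, J) = 9 - 2*J (l(a, J) = 8 - (1*J + (J - 1)) = 8 - (J + (-1 + J)) = 8 - (-1 + 2*J) = 8 + (1 - 2*J) = 9 - 2*J)
y = -30 (y = -2*(9 - 2*(-3)) = -2*(9 + 6) = -2*15 = -30)
A(r) = -30 + r (A(r) = r - 30 = -30 + r)
925 - A(220) = 925 - (-30 + 220) = 925 - 1*190 = 925 - 190 = 735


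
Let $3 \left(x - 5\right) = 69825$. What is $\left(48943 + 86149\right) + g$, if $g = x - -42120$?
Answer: $200492$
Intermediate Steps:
$x = 23280$ ($x = 5 + \frac{1}{3} \cdot 69825 = 5 + 23275 = 23280$)
$g = 65400$ ($g = 23280 - -42120 = 23280 + 42120 = 65400$)
$\left(48943 + 86149\right) + g = \left(48943 + 86149\right) + 65400 = 135092 + 65400 = 200492$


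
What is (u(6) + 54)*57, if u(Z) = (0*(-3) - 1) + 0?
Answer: 3021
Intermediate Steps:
u(Z) = -1 (u(Z) = (0 - 1) + 0 = -1 + 0 = -1)
(u(6) + 54)*57 = (-1 + 54)*57 = 53*57 = 3021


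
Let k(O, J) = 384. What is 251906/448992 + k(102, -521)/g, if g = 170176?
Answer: 336256003/596934864 ≈ 0.56330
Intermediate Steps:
251906/448992 + k(102, -521)/g = 251906/448992 + 384/170176 = 251906*(1/448992) + 384*(1/170176) = 125953/224496 + 6/2659 = 336256003/596934864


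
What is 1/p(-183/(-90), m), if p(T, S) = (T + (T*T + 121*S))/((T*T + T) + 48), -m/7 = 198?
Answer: -48751/150929849 ≈ -0.00032300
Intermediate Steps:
m = -1386 (m = -7*198 = -1386)
p(T, S) = (T + T**2 + 121*S)/(48 + T + T**2) (p(T, S) = (T + (T**2 + 121*S))/((T**2 + T) + 48) = (T + T**2 + 121*S)/((T + T**2) + 48) = (T + T**2 + 121*S)/(48 + T + T**2))
1/p(-183/(-90), m) = 1/((-183/(-90) + (-183/(-90))**2 + 121*(-1386))/(48 - 183/(-90) + (-183/(-90))**2)) = 1/((-183*(-1/90) + (-183*(-1/90))**2 - 167706)/(48 - 183*(-1/90) + (-183*(-1/90))**2)) = 1/((61/30 + (61/30)**2 - 167706)/(48 + 61/30 + (61/30)**2)) = 1/((61/30 + 3721/900 - 167706)/(48 + 61/30 + 3721/900)) = 1/(-150929849/900/(48751/900)) = 1/((900/48751)*(-150929849/900)) = 1/(-150929849/48751) = -48751/150929849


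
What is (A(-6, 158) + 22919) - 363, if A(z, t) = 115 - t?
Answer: 22513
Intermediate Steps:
(A(-6, 158) + 22919) - 363 = ((115 - 1*158) + 22919) - 363 = ((115 - 158) + 22919) - 363 = (-43 + 22919) - 363 = 22876 - 363 = 22513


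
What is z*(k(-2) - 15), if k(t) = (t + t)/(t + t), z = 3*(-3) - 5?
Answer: 196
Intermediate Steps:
z = -14 (z = -9 - 5 = -14)
k(t) = 1 (k(t) = (2*t)/((2*t)) = (2*t)*(1/(2*t)) = 1)
z*(k(-2) - 15) = -14*(1 - 15) = -14*(-14) = 196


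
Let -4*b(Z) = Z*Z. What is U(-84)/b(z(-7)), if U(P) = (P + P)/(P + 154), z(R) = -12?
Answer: 1/15 ≈ 0.066667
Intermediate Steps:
U(P) = 2*P/(154 + P) (U(P) = (2*P)/(154 + P) = 2*P/(154 + P))
b(Z) = -Z²/4 (b(Z) = -Z*Z/4 = -Z²/4)
U(-84)/b(z(-7)) = (2*(-84)/(154 - 84))/((-¼*(-12)²)) = (2*(-84)/70)/((-¼*144)) = (2*(-84)*(1/70))/(-36) = -12/5*(-1/36) = 1/15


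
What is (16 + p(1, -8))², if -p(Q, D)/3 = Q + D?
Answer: 1369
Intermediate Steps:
p(Q, D) = -3*D - 3*Q (p(Q, D) = -3*(Q + D) = -3*(D + Q) = -3*D - 3*Q)
(16 + p(1, -8))² = (16 + (-3*(-8) - 3*1))² = (16 + (24 - 3))² = (16 + 21)² = 37² = 1369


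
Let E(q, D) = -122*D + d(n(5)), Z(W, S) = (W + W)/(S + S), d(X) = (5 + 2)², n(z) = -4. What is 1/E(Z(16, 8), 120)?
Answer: -1/14591 ≈ -6.8535e-5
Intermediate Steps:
d(X) = 49 (d(X) = 7² = 49)
Z(W, S) = W/S (Z(W, S) = (2*W)/((2*S)) = (2*W)*(1/(2*S)) = W/S)
E(q, D) = 49 - 122*D (E(q, D) = -122*D + 49 = 49 - 122*D)
1/E(Z(16, 8), 120) = 1/(49 - 122*120) = 1/(49 - 14640) = 1/(-14591) = -1/14591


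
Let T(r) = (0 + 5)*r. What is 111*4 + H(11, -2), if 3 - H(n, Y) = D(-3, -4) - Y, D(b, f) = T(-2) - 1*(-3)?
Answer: 452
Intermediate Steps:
T(r) = 5*r
D(b, f) = -7 (D(b, f) = 5*(-2) - 1*(-3) = -10 + 3 = -7)
H(n, Y) = 10 + Y (H(n, Y) = 3 - (-7 - Y) = 3 + (7 + Y) = 10 + Y)
111*4 + H(11, -2) = 111*4 + (10 - 2) = 444 + 8 = 452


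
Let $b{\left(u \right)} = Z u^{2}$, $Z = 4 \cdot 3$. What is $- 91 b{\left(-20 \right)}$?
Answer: $-436800$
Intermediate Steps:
$Z = 12$
$b{\left(u \right)} = 12 u^{2}$
$- 91 b{\left(-20 \right)} = - 91 \cdot 12 \left(-20\right)^{2} = - 91 \cdot 12 \cdot 400 = \left(-91\right) 4800 = -436800$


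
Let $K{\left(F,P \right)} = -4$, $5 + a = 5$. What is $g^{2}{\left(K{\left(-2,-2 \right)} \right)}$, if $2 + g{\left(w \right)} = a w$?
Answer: $4$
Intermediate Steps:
$a = 0$ ($a = -5 + 5 = 0$)
$g{\left(w \right)} = -2$ ($g{\left(w \right)} = -2 + 0 w = -2 + 0 = -2$)
$g^{2}{\left(K{\left(-2,-2 \right)} \right)} = \left(-2\right)^{2} = 4$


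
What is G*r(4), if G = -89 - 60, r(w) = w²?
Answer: -2384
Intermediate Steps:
G = -149
G*r(4) = -149*4² = -149*16 = -2384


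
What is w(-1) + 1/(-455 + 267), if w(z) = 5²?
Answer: 4699/188 ≈ 24.995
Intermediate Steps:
w(z) = 25
w(-1) + 1/(-455 + 267) = 25 + 1/(-455 + 267) = 25 + 1/(-188) = 25 - 1/188 = 4699/188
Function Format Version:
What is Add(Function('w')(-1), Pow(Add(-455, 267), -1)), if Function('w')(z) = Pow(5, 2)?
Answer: Rational(4699, 188) ≈ 24.995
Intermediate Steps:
Function('w')(z) = 25
Add(Function('w')(-1), Pow(Add(-455, 267), -1)) = Add(25, Pow(Add(-455, 267), -1)) = Add(25, Pow(-188, -1)) = Add(25, Rational(-1, 188)) = Rational(4699, 188)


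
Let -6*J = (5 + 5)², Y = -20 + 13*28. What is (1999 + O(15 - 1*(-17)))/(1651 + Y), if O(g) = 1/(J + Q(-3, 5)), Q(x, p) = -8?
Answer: 147923/147630 ≈ 1.0020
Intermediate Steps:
Y = 344 (Y = -20 + 364 = 344)
J = -50/3 (J = -(5 + 5)²/6 = -⅙*10² = -⅙*100 = -50/3 ≈ -16.667)
O(g) = -3/74 (O(g) = 1/(-50/3 - 8) = 1/(-74/3) = -3/74)
(1999 + O(15 - 1*(-17)))/(1651 + Y) = (1999 - 3/74)/(1651 + 344) = (147923/74)/1995 = (147923/74)*(1/1995) = 147923/147630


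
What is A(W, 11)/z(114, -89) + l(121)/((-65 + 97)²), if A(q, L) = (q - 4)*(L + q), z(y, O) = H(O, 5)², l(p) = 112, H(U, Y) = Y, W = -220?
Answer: 2996399/1600 ≈ 1872.8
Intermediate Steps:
z(y, O) = 25 (z(y, O) = 5² = 25)
A(q, L) = (-4 + q)*(L + q)
A(W, 11)/z(114, -89) + l(121)/((-65 + 97)²) = ((-220)² - 4*11 - 4*(-220) + 11*(-220))/25 + 112/((-65 + 97)²) = (48400 - 44 + 880 - 2420)*(1/25) + 112/(32²) = 46816*(1/25) + 112/1024 = 46816/25 + 112*(1/1024) = 46816/25 + 7/64 = 2996399/1600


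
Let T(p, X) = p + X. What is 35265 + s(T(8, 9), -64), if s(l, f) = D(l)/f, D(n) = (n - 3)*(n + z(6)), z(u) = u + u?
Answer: 1128277/32 ≈ 35259.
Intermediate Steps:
z(u) = 2*u
D(n) = (-3 + n)*(12 + n) (D(n) = (n - 3)*(n + 2*6) = (-3 + n)*(n + 12) = (-3 + n)*(12 + n))
T(p, X) = X + p
s(l, f) = (-36 + l² + 9*l)/f
35265 + s(T(8, 9), -64) = 35265 + (-36 + (9 + 8)² + 9*(9 + 8))/(-64) = 35265 - (-36 + 17² + 9*17)/64 = 35265 - (-36 + 289 + 153)/64 = 35265 - 1/64*406 = 35265 - 203/32 = 1128277/32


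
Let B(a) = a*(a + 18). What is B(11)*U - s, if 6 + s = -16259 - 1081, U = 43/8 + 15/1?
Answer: 190765/8 ≈ 23846.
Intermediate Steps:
U = 163/8 (U = 43*(⅛) + 15*1 = 43/8 + 15 = 163/8 ≈ 20.375)
B(a) = a*(18 + a)
s = -17346 (s = -6 + (-16259 - 1081) = -6 - 17340 = -17346)
B(11)*U - s = (11*(18 + 11))*(163/8) - 1*(-17346) = (11*29)*(163/8) + 17346 = 319*(163/8) + 17346 = 51997/8 + 17346 = 190765/8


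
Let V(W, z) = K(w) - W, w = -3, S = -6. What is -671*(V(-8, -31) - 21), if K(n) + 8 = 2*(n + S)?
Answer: 26169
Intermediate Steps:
K(n) = -20 + 2*n (K(n) = -8 + 2*(n - 6) = -8 + 2*(-6 + n) = -8 + (-12 + 2*n) = -20 + 2*n)
V(W, z) = -26 - W (V(W, z) = (-20 + 2*(-3)) - W = (-20 - 6) - W = -26 - W)
-671*(V(-8, -31) - 21) = -671*((-26 - 1*(-8)) - 21) = -671*((-26 + 8) - 21) = -671*(-18 - 21) = -671*(-39) = 26169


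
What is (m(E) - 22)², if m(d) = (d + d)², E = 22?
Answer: 3663396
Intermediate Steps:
m(d) = 4*d² (m(d) = (2*d)² = 4*d²)
(m(E) - 22)² = (4*22² - 22)² = (4*484 - 22)² = (1936 - 22)² = 1914² = 3663396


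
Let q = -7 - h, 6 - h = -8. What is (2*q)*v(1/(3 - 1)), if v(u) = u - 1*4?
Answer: 147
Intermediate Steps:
h = 14 (h = 6 - 1*(-8) = 6 + 8 = 14)
q = -21 (q = -7 - 1*14 = -7 - 14 = -21)
v(u) = -4 + u (v(u) = u - 4 = -4 + u)
(2*q)*v(1/(3 - 1)) = (2*(-21))*(-4 + 1/(3 - 1)) = -42*(-4 + 1/2) = -42*(-4 + ½) = -42*(-7/2) = 147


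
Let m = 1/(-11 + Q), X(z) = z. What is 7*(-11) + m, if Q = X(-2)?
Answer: -1002/13 ≈ -77.077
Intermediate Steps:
Q = -2
m = -1/13 (m = 1/(-11 - 2) = 1/(-13) = -1/13 ≈ -0.076923)
7*(-11) + m = 7*(-11) - 1/13 = -77 - 1/13 = -1002/13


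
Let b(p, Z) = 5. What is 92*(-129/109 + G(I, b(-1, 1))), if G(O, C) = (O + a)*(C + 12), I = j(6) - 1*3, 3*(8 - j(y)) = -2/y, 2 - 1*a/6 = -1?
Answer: 35352196/981 ≈ 36037.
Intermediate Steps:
a = 18 (a = 12 - 6*(-1) = 12 + 6 = 18)
j(y) = 8 + 2/(3*y) (j(y) = 8 - (-2)/(3*y) = 8 + 2/(3*y))
I = 46/9 (I = (8 + (⅔)/6) - 1*3 = (8 + (⅔)*(⅙)) - 3 = (8 + ⅑) - 3 = 73/9 - 3 = 46/9 ≈ 5.1111)
G(O, C) = (12 + C)*(18 + O) (G(O, C) = (O + 18)*(C + 12) = (18 + O)*(12 + C) = (12 + C)*(18 + O))
92*(-129/109 + G(I, b(-1, 1))) = 92*(-129/109 + (216 + 12*(46/9) + 18*5 + 5*(46/9))) = 92*(-129*1/109 + (216 + 184/3 + 90 + 230/9)) = 92*(-129/109 + 3536/9) = 92*(384263/981) = 35352196/981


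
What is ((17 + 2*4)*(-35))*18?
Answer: -15750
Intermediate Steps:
((17 + 2*4)*(-35))*18 = ((17 + 8)*(-35))*18 = (25*(-35))*18 = -875*18 = -15750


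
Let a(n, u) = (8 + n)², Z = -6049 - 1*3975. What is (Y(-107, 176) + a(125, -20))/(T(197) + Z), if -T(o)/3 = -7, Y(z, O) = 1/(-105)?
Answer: -1857344/1050315 ≈ -1.7684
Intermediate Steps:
Y(z, O) = -1/105
T(o) = 21 (T(o) = -3*(-7) = 21)
Z = -10024 (Z = -6049 - 3975 = -10024)
(Y(-107, 176) + a(125, -20))/(T(197) + Z) = (-1/105 + (8 + 125)²)/(21 - 10024) = (-1/105 + 133²)/(-10003) = (-1/105 + 17689)*(-1/10003) = (1857344/105)*(-1/10003) = -1857344/1050315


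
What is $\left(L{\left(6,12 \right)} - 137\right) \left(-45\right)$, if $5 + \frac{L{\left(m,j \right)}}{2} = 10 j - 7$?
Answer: $-3555$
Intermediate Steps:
$L{\left(m,j \right)} = -24 + 20 j$ ($L{\left(m,j \right)} = -10 + 2 \left(10 j - 7\right) = -10 + 2 \left(-7 + 10 j\right) = -10 + \left(-14 + 20 j\right) = -24 + 20 j$)
$\left(L{\left(6,12 \right)} - 137\right) \left(-45\right) = \left(\left(-24 + 20 \cdot 12\right) - 137\right) \left(-45\right) = \left(\left(-24 + 240\right) - 137\right) \left(-45\right) = \left(216 - 137\right) \left(-45\right) = 79 \left(-45\right) = -3555$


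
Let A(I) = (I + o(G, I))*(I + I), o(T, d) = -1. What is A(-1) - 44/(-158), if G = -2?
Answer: 338/79 ≈ 4.2785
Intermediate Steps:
A(I) = 2*I*(-1 + I) (A(I) = (I - 1)*(I + I) = (-1 + I)*(2*I) = 2*I*(-1 + I))
A(-1) - 44/(-158) = 2*(-1)*(-1 - 1) - 44/(-158) = 2*(-1)*(-2) - 44*(-1/158) = 4 + 22/79 = 338/79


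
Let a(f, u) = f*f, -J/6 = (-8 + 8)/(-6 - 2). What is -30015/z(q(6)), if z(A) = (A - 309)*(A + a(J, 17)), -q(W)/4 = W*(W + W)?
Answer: -3335/19104 ≈ -0.17457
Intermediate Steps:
J = 0 (J = -6*(-8 + 8)/(-6 - 2) = -0/(-8) = -0*(-1)/8 = -6*0 = 0)
a(f, u) = f**2
q(W) = -8*W**2 (q(W) = -4*W*(W + W) = -4*W*2*W = -8*W**2)
z(A) = A*(-309 + A) (z(A) = (A - 309)*(A + 0**2) = (-309 + A)*(A + 0) = (-309 + A)*A = A*(-309 + A))
-30015/z(q(6)) = -30015*(-1/(288*(-309 - 8*6**2))) = -30015*(-1/(288*(-309 - 8*36))) = -30015*(-1/(288*(-309 - 288))) = -30015/((-288*(-597))) = -30015/171936 = -30015*1/171936 = -3335/19104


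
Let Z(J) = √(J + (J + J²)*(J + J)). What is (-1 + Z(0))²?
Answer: 1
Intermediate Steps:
Z(J) = √(J + 2*J*(J + J²)) (Z(J) = √(J + (J + J²)*(2*J)) = √(J + 2*J*(J + J²)))
(-1 + Z(0))² = (-1 + √(0*(1 + 2*0 + 2*0²)))² = (-1 + √(0*(1 + 0 + 2*0)))² = (-1 + √(0*(1 + 0 + 0)))² = (-1 + √(0*1))² = (-1 + √0)² = (-1 + 0)² = (-1)² = 1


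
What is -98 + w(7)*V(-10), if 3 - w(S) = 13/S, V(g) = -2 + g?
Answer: -782/7 ≈ -111.71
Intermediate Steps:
w(S) = 3 - 13/S
-98 + w(7)*V(-10) = -98 + (3 - 13/7)*(-2 - 10) = -98 + (3 - 13*⅐)*(-12) = -98 + (3 - 13/7)*(-12) = -98 + (8/7)*(-12) = -98 - 96/7 = -782/7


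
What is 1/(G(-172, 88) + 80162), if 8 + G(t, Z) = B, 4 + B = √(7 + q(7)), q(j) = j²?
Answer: 5725/458858746 - √14/3212011222 ≈ 1.2475e-5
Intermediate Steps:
B = -4 + 2*√14 (B = -4 + √(7 + 7²) = -4 + √(7 + 49) = -4 + √56 = -4 + 2*√14 ≈ 3.4833)
G(t, Z) = -12 + 2*√14 (G(t, Z) = -8 + (-4 + 2*√14) = -12 + 2*√14)
1/(G(-172, 88) + 80162) = 1/((-12 + 2*√14) + 80162) = 1/(80150 + 2*√14)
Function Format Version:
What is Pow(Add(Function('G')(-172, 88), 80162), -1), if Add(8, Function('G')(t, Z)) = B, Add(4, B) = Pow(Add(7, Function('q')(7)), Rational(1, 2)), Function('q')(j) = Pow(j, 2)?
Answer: Add(Rational(5725, 458858746), Mul(Rational(-1, 3212011222), Pow(14, Rational(1, 2)))) ≈ 1.2475e-5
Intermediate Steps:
B = Add(-4, Mul(2, Pow(14, Rational(1, 2)))) (B = Add(-4, Pow(Add(7, Pow(7, 2)), Rational(1, 2))) = Add(-4, Pow(Add(7, 49), Rational(1, 2))) = Add(-4, Pow(56, Rational(1, 2))) = Add(-4, Mul(2, Pow(14, Rational(1, 2)))) ≈ 3.4833)
Function('G')(t, Z) = Add(-12, Mul(2, Pow(14, Rational(1, 2)))) (Function('G')(t, Z) = Add(-8, Add(-4, Mul(2, Pow(14, Rational(1, 2))))) = Add(-12, Mul(2, Pow(14, Rational(1, 2)))))
Pow(Add(Function('G')(-172, 88), 80162), -1) = Pow(Add(Add(-12, Mul(2, Pow(14, Rational(1, 2)))), 80162), -1) = Pow(Add(80150, Mul(2, Pow(14, Rational(1, 2)))), -1)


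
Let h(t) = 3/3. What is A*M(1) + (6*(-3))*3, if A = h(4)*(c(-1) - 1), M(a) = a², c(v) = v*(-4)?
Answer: -51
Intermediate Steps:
c(v) = -4*v
h(t) = 1 (h(t) = 3*(⅓) = 1)
A = 3 (A = 1*(-4*(-1) - 1) = 1*(4 - 1) = 1*3 = 3)
A*M(1) + (6*(-3))*3 = 3*1² + (6*(-3))*3 = 3*1 - 18*3 = 3 - 54 = -51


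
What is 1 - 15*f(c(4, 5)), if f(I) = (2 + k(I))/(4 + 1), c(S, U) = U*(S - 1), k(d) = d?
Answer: -50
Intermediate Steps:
c(S, U) = U*(-1 + S)
f(I) = ⅖ + I/5 (f(I) = (2 + I)/(4 + 1) = (2 + I)/5 = (2 + I)*(⅕) = ⅖ + I/5)
1 - 15*f(c(4, 5)) = 1 - 15*(⅖ + (5*(-1 + 4))/5) = 1 - 15*(⅖ + (5*3)/5) = 1 - 15*(⅖ + (⅕)*15) = 1 - 15*(⅖ + 3) = 1 - 15*17/5 = 1 - 51 = -50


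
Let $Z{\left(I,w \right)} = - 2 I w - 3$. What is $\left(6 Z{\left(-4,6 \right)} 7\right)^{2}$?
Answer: $3572100$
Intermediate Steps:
$Z{\left(I,w \right)} = -3 - 2 I w$ ($Z{\left(I,w \right)} = - 2 I w - 3 = -3 - 2 I w$)
$\left(6 Z{\left(-4,6 \right)} 7\right)^{2} = \left(6 \left(-3 - \left(-8\right) 6\right) 7\right)^{2} = \left(6 \left(-3 + 48\right) 7\right)^{2} = \left(6 \cdot 45 \cdot 7\right)^{2} = \left(270 \cdot 7\right)^{2} = 1890^{2} = 3572100$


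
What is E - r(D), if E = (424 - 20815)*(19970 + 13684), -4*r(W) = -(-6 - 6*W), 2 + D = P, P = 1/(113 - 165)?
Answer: -71368826415/104 ≈ -6.8624e+8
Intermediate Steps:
P = -1/52 (P = 1/(-52) = -1/52 ≈ -0.019231)
D = -105/52 (D = -2 - 1/52 = -105/52 ≈ -2.0192)
r(W) = -3/2 - 3*W/2 (r(W) = -(-1)*(-6 - 6*W)/4 = -(6 + 6*W)/4 = -3/2 - 3*W/2)
E = -686238714 (E = -20391*33654 = -686238714)
E - r(D) = -686238714 - (-3/2 - 3/2*(-105/52)) = -686238714 - (-3/2 + 315/104) = -686238714 - 1*159/104 = -686238714 - 159/104 = -71368826415/104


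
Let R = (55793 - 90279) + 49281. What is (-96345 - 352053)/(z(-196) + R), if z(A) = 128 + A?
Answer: -149466/4909 ≈ -30.447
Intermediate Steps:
R = 14795 (R = -34486 + 49281 = 14795)
(-96345 - 352053)/(z(-196) + R) = (-96345 - 352053)/((128 - 196) + 14795) = -448398/(-68 + 14795) = -448398/14727 = -448398*1/14727 = -149466/4909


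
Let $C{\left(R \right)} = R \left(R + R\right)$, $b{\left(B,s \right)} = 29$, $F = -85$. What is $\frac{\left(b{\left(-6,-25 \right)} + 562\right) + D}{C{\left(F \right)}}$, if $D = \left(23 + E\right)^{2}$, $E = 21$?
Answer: $\frac{2527}{14450} \approx 0.17488$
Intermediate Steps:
$D = 1936$ ($D = \left(23 + 21\right)^{2} = 44^{2} = 1936$)
$C{\left(R \right)} = 2 R^{2}$ ($C{\left(R \right)} = R 2 R = 2 R^{2}$)
$\frac{\left(b{\left(-6,-25 \right)} + 562\right) + D}{C{\left(F \right)}} = \frac{\left(29 + 562\right) + 1936}{2 \left(-85\right)^{2}} = \frac{591 + 1936}{2 \cdot 7225} = \frac{2527}{14450}$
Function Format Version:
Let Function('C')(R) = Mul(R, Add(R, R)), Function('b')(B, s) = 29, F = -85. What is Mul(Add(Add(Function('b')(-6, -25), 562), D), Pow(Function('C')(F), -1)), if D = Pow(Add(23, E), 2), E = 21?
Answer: Rational(2527, 14450) ≈ 0.17488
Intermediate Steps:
D = 1936 (D = Pow(Add(23, 21), 2) = Pow(44, 2) = 1936)
Function('C')(R) = Mul(2, Pow(R, 2)) (Function('C')(R) = Mul(R, Mul(2, R)) = Mul(2, Pow(R, 2)))
Mul(Add(Add(Function('b')(-6, -25), 562), D), Pow(Function('C')(F), -1)) = Mul(Add(Add(29, 562), 1936), Pow(Mul(2, Pow(-85, 2)), -1)) = Mul(Add(591, 1936), Pow(Mul(2, 7225), -1)) = Mul(2527, Pow(14450, -1)) = Mul(2527, Rational(1, 14450)) = Rational(2527, 14450)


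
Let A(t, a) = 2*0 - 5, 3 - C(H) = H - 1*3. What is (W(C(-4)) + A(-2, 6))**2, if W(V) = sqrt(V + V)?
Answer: 45 - 20*sqrt(5) ≈ 0.27864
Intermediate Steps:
C(H) = 6 - H (C(H) = 3 - (H - 1*3) = 3 - (H - 3) = 3 - (-3 + H) = 3 + (3 - H) = 6 - H)
A(t, a) = -5 (A(t, a) = 0 - 5 = -5)
W(V) = sqrt(2)*sqrt(V) (W(V) = sqrt(2*V) = sqrt(2)*sqrt(V))
(W(C(-4)) + A(-2, 6))**2 = (sqrt(2)*sqrt(6 - 1*(-4)) - 5)**2 = (sqrt(2)*sqrt(6 + 4) - 5)**2 = (sqrt(2)*sqrt(10) - 5)**2 = (2*sqrt(5) - 5)**2 = (-5 + 2*sqrt(5))**2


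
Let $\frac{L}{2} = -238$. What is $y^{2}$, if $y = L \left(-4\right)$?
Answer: $3625216$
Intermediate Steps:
$L = -476$ ($L = 2 \left(-238\right) = -476$)
$y = 1904$ ($y = \left(-476\right) \left(-4\right) = 1904$)
$y^{2} = 1904^{2} = 3625216$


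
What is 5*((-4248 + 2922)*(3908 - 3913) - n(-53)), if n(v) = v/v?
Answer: 33145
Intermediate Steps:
n(v) = 1
5*((-4248 + 2922)*(3908 - 3913) - n(-53)) = 5*((-4248 + 2922)*(3908 - 3913) - 1*1) = 5*(-1326*(-5) - 1) = 5*(6630 - 1) = 5*6629 = 33145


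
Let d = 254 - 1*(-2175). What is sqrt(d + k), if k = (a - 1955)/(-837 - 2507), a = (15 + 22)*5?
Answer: sqrt(1697988314)/836 ≈ 49.290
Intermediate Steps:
d = 2429 (d = 254 + 2175 = 2429)
a = 185 (a = 37*5 = 185)
k = 885/1672 (k = (185 - 1955)/(-837 - 2507) = -1770/(-3344) = -1770*(-1/3344) = 885/1672 ≈ 0.52931)
sqrt(d + k) = sqrt(2429 + 885/1672) = sqrt(4062173/1672) = sqrt(1697988314)/836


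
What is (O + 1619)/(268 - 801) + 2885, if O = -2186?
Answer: 1538272/533 ≈ 2886.1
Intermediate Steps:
(O + 1619)/(268 - 801) + 2885 = (-2186 + 1619)/(268 - 801) + 2885 = -567/(-533) + 2885 = -567*(-1/533) + 2885 = 567/533 + 2885 = 1538272/533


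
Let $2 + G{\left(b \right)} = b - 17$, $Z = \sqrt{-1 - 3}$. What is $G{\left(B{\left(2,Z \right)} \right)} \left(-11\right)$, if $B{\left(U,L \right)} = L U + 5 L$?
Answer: $209 - 154 i \approx 209.0 - 154.0 i$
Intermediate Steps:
$Z = 2 i$ ($Z = \sqrt{-4} = 2 i \approx 2.0 i$)
$B{\left(U,L \right)} = 5 L + L U$
$G{\left(b \right)} = -19 + b$ ($G{\left(b \right)} = -2 + \left(b - 17\right) = -2 + \left(-17 + b\right) = -19 + b$)
$G{\left(B{\left(2,Z \right)} \right)} \left(-11\right) = \left(-19 + 2 i \left(5 + 2\right)\right) \left(-11\right) = \left(-19 + 2 i 7\right) \left(-11\right) = \left(-19 + 14 i\right) \left(-11\right) = 209 - 154 i$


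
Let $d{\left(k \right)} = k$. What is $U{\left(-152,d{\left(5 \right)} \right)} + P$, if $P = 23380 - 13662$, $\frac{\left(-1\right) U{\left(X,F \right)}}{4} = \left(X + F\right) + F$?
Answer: $10286$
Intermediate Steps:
$U{\left(X,F \right)} = - 8 F - 4 X$ ($U{\left(X,F \right)} = - 4 \left(\left(X + F\right) + F\right) = - 4 \left(\left(F + X\right) + F\right) = - 4 \left(X + 2 F\right) = - 8 F - 4 X$)
$P = 9718$
$U{\left(-152,d{\left(5 \right)} \right)} + P = \left(\left(-8\right) 5 - -608\right) + 9718 = \left(-40 + 608\right) + 9718 = 568 + 9718 = 10286$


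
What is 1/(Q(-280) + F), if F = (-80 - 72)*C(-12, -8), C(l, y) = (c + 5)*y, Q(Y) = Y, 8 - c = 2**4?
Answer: -1/3928 ≈ -0.00025458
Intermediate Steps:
c = -8 (c = 8 - 1*2**4 = 8 - 1*16 = 8 - 16 = -8)
C(l, y) = -3*y (C(l, y) = (-8 + 5)*y = -3*y)
F = -3648 (F = (-80 - 72)*(-3*(-8)) = -152*24 = -3648)
1/(Q(-280) + F) = 1/(-280 - 3648) = 1/(-3928) = -1/3928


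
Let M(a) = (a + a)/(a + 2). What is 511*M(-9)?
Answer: 1314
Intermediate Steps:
M(a) = 2*a/(2 + a) (M(a) = (2*a)/(2 + a) = 2*a/(2 + a))
511*M(-9) = 511*(2*(-9)/(2 - 9)) = 511*(2*(-9)/(-7)) = 511*(2*(-9)*(-1/7)) = 511*(18/7) = 1314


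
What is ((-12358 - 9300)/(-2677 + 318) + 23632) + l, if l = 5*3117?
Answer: 13219223/337 ≈ 39226.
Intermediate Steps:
l = 15585
((-12358 - 9300)/(-2677 + 318) + 23632) + l = ((-12358 - 9300)/(-2677 + 318) + 23632) + 15585 = (-21658/(-2359) + 23632) + 15585 = (-21658*(-1/2359) + 23632) + 15585 = (3094/337 + 23632) + 15585 = 7967078/337 + 15585 = 13219223/337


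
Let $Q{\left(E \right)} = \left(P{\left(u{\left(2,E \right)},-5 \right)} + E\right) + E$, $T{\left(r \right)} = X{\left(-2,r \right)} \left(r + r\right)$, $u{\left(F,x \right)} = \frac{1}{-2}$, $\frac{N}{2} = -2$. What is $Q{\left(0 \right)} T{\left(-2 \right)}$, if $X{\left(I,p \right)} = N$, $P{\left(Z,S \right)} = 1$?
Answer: $16$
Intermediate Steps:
$N = -4$ ($N = 2 \left(-2\right) = -4$)
$u{\left(F,x \right)} = - \frac{1}{2}$
$X{\left(I,p \right)} = -4$
$T{\left(r \right)} = - 8 r$ ($T{\left(r \right)} = - 4 \left(r + r\right) = - 4 \cdot 2 r = - 8 r$)
$Q{\left(E \right)} = 1 + 2 E$ ($Q{\left(E \right)} = \left(1 + E\right) + E = 1 + 2 E$)
$Q{\left(0 \right)} T{\left(-2 \right)} = \left(1 + 2 \cdot 0\right) \left(\left(-8\right) \left(-2\right)\right) = \left(1 + 0\right) 16 = 1 \cdot 16 = 16$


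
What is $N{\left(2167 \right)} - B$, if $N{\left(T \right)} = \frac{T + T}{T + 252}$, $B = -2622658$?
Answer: $\frac{6344214036}{2419} \approx 2.6227 \cdot 10^{6}$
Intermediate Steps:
$N{\left(T \right)} = \frac{2 T}{252 + T}$
$N{\left(2167 \right)} - B = 2 \cdot 2167 \frac{1}{252 + 2167} - -2622658 = 2 \cdot 2167 \cdot \frac{1}{2419} + 2622658 = \frac{4334}{2419} + 2622658 = \frac{6344214036}{2419}$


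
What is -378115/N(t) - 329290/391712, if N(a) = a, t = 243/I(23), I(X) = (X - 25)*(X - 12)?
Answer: 1629194002945/47593008 ≈ 34232.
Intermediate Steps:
I(X) = (-25 + X)*(-12 + X)
t = -243/22 (t = 243/(300 + 23² - 37*23) = 243/(300 + 529 - 851) = 243/(-22) = 243*(-1/22) = -243/22 ≈ -11.045)
-378115/N(t) - 329290/391712 = -378115/(-243/22) - 329290/391712 = -378115*(-22/243) - 329290*1/391712 = 8318530/243 - 164645/195856 = 1629194002945/47593008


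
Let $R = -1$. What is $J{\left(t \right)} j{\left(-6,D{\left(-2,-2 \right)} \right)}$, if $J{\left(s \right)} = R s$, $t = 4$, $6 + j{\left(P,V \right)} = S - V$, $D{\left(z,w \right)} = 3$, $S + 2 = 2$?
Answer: $36$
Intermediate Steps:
$S = 0$ ($S = -2 + 2 = 0$)
$j{\left(P,V \right)} = -6 - V$ ($j{\left(P,V \right)} = -6 + \left(0 - V\right) = -6 - V$)
$J{\left(s \right)} = - s$
$J{\left(t \right)} j{\left(-6,D{\left(-2,-2 \right)} \right)} = \left(-1\right) 4 \left(-6 - 3\right) = - 4 \left(-6 - 3\right) = \left(-4\right) \left(-9\right) = 36$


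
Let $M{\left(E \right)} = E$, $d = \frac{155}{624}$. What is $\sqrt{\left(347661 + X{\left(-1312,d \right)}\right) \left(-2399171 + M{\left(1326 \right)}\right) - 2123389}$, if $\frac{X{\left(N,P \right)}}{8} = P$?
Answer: $\frac{i \sqrt{5071890575920506}}{78} \approx 9.1304 \cdot 10^{5} i$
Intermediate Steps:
$d = \frac{155}{624}$ ($d = 155 \cdot \frac{1}{624} = \frac{155}{624} \approx 0.2484$)
$X{\left(N,P \right)} = 8 P$
$\sqrt{\left(347661 + X{\left(-1312,d \right)}\right) \left(-2399171 + M{\left(1326 \right)}\right) - 2123389} = \sqrt{\left(347661 + 8 \cdot \frac{155}{624}\right) \left(-2399171 + 1326\right) - 2123389} = \sqrt{\left(347661 + \frac{155}{78}\right) \left(-2397845\right) - 2123389} = \sqrt{\frac{27117713}{78} \left(-2397845\right) - 2123389} = \sqrt{- \frac{65024072528485}{78} - 2123389} = \sqrt{- \frac{65024238152827}{78}} = \frac{i \sqrt{5071890575920506}}{78}$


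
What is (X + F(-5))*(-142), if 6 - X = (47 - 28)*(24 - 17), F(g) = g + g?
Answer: 19454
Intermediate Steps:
F(g) = 2*g
X = -127 (X = 6 - (47 - 28)*(24 - 17) = 6 - 19*7 = 6 - 1*133 = 6 - 133 = -127)
(X + F(-5))*(-142) = (-127 + 2*(-5))*(-142) = (-127 - 10)*(-142) = -137*(-142) = 19454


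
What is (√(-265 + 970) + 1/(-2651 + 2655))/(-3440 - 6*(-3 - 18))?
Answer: -1/13256 - √705/3314 ≈ -0.0080875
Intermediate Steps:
(√(-265 + 970) + 1/(-2651 + 2655))/(-3440 - 6*(-3 - 18)) = (√705 + 1/4)/(-3440 - 6*(-21)) = (√705 + ¼)/(-3440 + 126) = (¼ + √705)/(-3314) = (¼ + √705)*(-1/3314) = -1/13256 - √705/3314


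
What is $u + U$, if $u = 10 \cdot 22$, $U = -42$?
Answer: $178$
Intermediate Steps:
$u = 220$
$u + U = 220 - 42 = 178$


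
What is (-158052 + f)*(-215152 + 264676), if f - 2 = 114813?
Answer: -2141269188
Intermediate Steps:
f = 114815 (f = 2 + 114813 = 114815)
(-158052 + f)*(-215152 + 264676) = (-158052 + 114815)*(-215152 + 264676) = -43237*49524 = -2141269188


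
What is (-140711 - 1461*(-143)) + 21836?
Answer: 90048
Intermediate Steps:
(-140711 - 1461*(-143)) + 21836 = (-140711 + 208923) + 21836 = 68212 + 21836 = 90048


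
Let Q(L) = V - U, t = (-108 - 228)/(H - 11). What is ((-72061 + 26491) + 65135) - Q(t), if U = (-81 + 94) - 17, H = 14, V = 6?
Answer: 19555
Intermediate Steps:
U = -4 (U = 13 - 17 = -4)
t = -112 (t = (-108 - 228)/(14 - 11) = -336/3 = -336*⅓ = -112)
Q(L) = 10 (Q(L) = 6 - 1*(-4) = 6 + 4 = 10)
((-72061 + 26491) + 65135) - Q(t) = ((-72061 + 26491) + 65135) - 1*10 = (-45570 + 65135) - 10 = 19565 - 10 = 19555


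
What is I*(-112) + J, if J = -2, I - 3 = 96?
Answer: -11090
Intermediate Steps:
I = 99 (I = 3 + 96 = 99)
I*(-112) + J = 99*(-112) - 2 = -11088 - 2 = -11090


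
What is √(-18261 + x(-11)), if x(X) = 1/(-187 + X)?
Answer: 17*I*√275242/66 ≈ 135.13*I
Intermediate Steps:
√(-18261 + x(-11)) = √(-18261 + 1/(-187 - 11)) = √(-18261 + 1/(-198)) = √(-18261 - 1/198) = √(-3615679/198) = 17*I*√275242/66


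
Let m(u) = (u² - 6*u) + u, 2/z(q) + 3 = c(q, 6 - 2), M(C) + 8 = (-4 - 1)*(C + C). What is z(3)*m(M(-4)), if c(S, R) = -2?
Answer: -1728/5 ≈ -345.60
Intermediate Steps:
M(C) = -8 - 10*C (M(C) = -8 + (-4 - 1)*(C + C) = -8 - 10*C)
z(q) = -⅖ (z(q) = 2/(-3 - 2) = 2/(-5) = 2*(-⅕) = -⅖)
m(u) = u² - 5*u
z(3)*m(M(-4)) = -2*(-8 - 10*(-4))*(-5 + (-8 - 10*(-4)))/5 = -2*(-8 + 40)*(-5 + (-8 + 40))/5 = -64*(-5 + 32)/5 = -64*27/5 = -⅖*864 = -1728/5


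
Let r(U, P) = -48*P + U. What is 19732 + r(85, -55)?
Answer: 22457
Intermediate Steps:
r(U, P) = U - 48*P
19732 + r(85, -55) = 19732 + (85 - 48*(-55)) = 19732 + (85 + 2640) = 19732 + 2725 = 22457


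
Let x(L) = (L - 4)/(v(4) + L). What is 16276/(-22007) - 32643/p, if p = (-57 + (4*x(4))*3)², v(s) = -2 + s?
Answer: -85695025/7944527 ≈ -10.787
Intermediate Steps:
x(L) = (-4 + L)/(2 + L) (x(L) = (L - 4)/((-2 + 4) + L) = (-4 + L)/(2 + L))
p = 3249 (p = (-57 + (4*((-4 + 4)/(2 + 4)))*3)² = (-57 + (4*(0/6))*3)² = (-57 + (4*((⅙)*0))*3)² = (-57 + (4*0)*3)² = (-57 + 0*3)² = (-57 + 0)² = (-57)² = 3249)
16276/(-22007) - 32643/p = 16276/(-22007) - 32643/3249 = 16276*(-1/22007) - 32643*1/3249 = -16276/22007 - 3627/361 = -85695025/7944527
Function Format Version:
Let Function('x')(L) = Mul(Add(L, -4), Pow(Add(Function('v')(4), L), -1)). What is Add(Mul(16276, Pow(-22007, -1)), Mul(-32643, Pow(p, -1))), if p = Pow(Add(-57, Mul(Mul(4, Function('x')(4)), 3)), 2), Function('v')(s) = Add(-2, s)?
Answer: Rational(-85695025, 7944527) ≈ -10.787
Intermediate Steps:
Function('x')(L) = Mul(Pow(Add(2, L), -1), Add(-4, L)) (Function('x')(L) = Mul(Add(L, -4), Pow(Add(Add(-2, 4), L), -1)) = Mul(Add(-4, L), Pow(Add(2, L), -1)) = Mul(Pow(Add(2, L), -1), Add(-4, L)))
p = 3249 (p = Pow(Add(-57, Mul(Mul(4, Mul(Pow(Add(2, 4), -1), Add(-4, 4))), 3)), 2) = Pow(Add(-57, Mul(Mul(4, Mul(Pow(6, -1), 0)), 3)), 2) = Pow(Add(-57, Mul(Mul(4, Mul(Rational(1, 6), 0)), 3)), 2) = Pow(Add(-57, Mul(Mul(4, 0), 3)), 2) = Pow(Add(-57, Mul(0, 3)), 2) = Pow(Add(-57, 0), 2) = Pow(-57, 2) = 3249)
Add(Mul(16276, Pow(-22007, -1)), Mul(-32643, Pow(p, -1))) = Add(Mul(16276, Pow(-22007, -1)), Mul(-32643, Pow(3249, -1))) = Add(Mul(16276, Rational(-1, 22007)), Mul(-32643, Rational(1, 3249))) = Add(Rational(-16276, 22007), Rational(-3627, 361)) = Rational(-85695025, 7944527)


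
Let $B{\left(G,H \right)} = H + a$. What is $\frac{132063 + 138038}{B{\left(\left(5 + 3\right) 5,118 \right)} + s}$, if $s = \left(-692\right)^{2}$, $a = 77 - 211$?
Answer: $\frac{270101}{478848} \approx 0.56406$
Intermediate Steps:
$a = -134$
$B{\left(G,H \right)} = -134 + H$ ($B{\left(G,H \right)} = H - 134 = -134 + H$)
$s = 478864$
$\frac{132063 + 138038}{B{\left(\left(5 + 3\right) 5,118 \right)} + s} = \frac{132063 + 138038}{\left(-134 + 118\right) + 478864} = \frac{270101}{-16 + 478864} = \frac{270101}{478848}$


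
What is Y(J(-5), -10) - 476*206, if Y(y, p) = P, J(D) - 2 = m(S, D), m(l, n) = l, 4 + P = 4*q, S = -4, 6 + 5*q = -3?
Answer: -490336/5 ≈ -98067.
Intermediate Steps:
q = -9/5 (q = -6/5 + (1/5)*(-3) = -6/5 - 3/5 = -9/5 ≈ -1.8000)
P = -56/5 (P = -4 + 4*(-9/5) = -4 - 36/5 = -56/5 ≈ -11.200)
J(D) = -2 (J(D) = 2 - 4 = -2)
Y(y, p) = -56/5
Y(J(-5), -10) - 476*206 = -56/5 - 476*206 = -56/5 - 98056 = -490336/5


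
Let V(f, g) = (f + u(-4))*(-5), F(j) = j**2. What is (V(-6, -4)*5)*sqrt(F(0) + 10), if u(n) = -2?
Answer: 200*sqrt(10) ≈ 632.46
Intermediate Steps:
V(f, g) = 10 - 5*f (V(f, g) = (f - 2)*(-5) = (-2 + f)*(-5) = 10 - 5*f)
(V(-6, -4)*5)*sqrt(F(0) + 10) = ((10 - 5*(-6))*5)*sqrt(0**2 + 10) = ((10 + 30)*5)*sqrt(0 + 10) = (40*5)*sqrt(10) = 200*sqrt(10)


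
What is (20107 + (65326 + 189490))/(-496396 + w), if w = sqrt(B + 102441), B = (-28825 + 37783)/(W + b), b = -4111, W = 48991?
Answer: -1020800667759840/1843138470083507 - 549846*sqrt(1432906523510)/1843138470083507 ≈ -0.55420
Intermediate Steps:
B = 1493/7480 (B = (-28825 + 37783)/(48991 - 4111) = 8958/44880 = 8958*(1/44880) = 1493/7480 ≈ 0.19960)
w = sqrt(1432906523510)/3740 (w = sqrt(1493/7480 + 102441) = sqrt(766260173/7480) = sqrt(1432906523510)/3740 ≈ 320.06)
(20107 + (65326 + 189490))/(-496396 + w) = (20107 + (65326 + 189490))/(-496396 + sqrt(1432906523510)/3740) = (20107 + 254816)/(-496396 + sqrt(1432906523510)/3740) = 274923/(-496396 + sqrt(1432906523510)/3740)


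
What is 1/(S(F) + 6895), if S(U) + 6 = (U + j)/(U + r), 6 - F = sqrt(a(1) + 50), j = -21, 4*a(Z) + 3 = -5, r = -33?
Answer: 781961/5387339254 - 4*sqrt(3)/2693669627 ≈ 0.00014515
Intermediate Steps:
a(Z) = -2 (a(Z) = -3/4 + (1/4)*(-5) = -3/4 - 5/4 = -2)
F = 6 - 4*sqrt(3) (F = 6 - sqrt(-2 + 50) = 6 - sqrt(48) = 6 - 4*sqrt(3) ≈ -0.92820)
S(U) = -6 + (-21 + U)/(-33 + U) (S(U) = -6 + (U - 21)/(U - 33) = -6 + (-21 + U)/(-33 + U))
1/(S(F) + 6895) = 1/((177 - 5*(6 - 4*sqrt(3)))/(-33 + (6 - 4*sqrt(3))) + 6895) = 1/((177 + (-30 + 20*sqrt(3)))/(-27 - 4*sqrt(3)) + 6895) = 1/((147 + 20*sqrt(3))/(-27 - 4*sqrt(3)) + 6895) = 1/(6895 + (147 + 20*sqrt(3))/(-27 - 4*sqrt(3)))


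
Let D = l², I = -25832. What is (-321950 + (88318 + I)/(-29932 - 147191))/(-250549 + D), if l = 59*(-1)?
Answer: 14256203084/10940356341 ≈ 1.3031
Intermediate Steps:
l = -59
D = 3481 (D = (-59)² = 3481)
(-321950 + (88318 + I)/(-29932 - 147191))/(-250549 + D) = (-321950 + (88318 - 25832)/(-29932 - 147191))/(-250549 + 3481) = (-321950 + 62486/(-177123))/(-247068) = (-321950 + 62486*(-1/177123))*(-1/247068) = (-321950 - 62486/177123)*(-1/247068) = -57024812336/177123*(-1/247068) = 14256203084/10940356341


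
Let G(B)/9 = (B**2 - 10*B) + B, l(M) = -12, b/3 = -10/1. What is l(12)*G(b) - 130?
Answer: -126490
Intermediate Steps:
b = -30 (b = 3*(-10/1) = 3*(-10*1) = 3*(-10) = -30)
G(B) = -81*B + 9*B**2 (G(B) = 9*((B**2 - 10*B) + B) = 9*(B**2 - 9*B) = -81*B + 9*B**2)
l(12)*G(b) - 130 = -108*(-30)*(-9 - 30) - 130 = -108*(-30)*(-39) - 130 = -12*10530 - 130 = -126360 - 130 = -126490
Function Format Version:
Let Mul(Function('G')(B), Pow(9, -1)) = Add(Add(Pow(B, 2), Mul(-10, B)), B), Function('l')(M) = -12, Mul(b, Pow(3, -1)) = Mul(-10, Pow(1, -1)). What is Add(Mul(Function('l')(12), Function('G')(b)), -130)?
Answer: -126490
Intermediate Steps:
b = -30 (b = Mul(3, Mul(-10, Pow(1, -1))) = Mul(3, Mul(-10, 1)) = Mul(3, -10) = -30)
Function('G')(B) = Add(Mul(-81, B), Mul(9, Pow(B, 2))) (Function('G')(B) = Mul(9, Add(Add(Pow(B, 2), Mul(-10, B)), B)) = Mul(9, Add(Pow(B, 2), Mul(-9, B))) = Add(Mul(-81, B), Mul(9, Pow(B, 2))))
Add(Mul(Function('l')(12), Function('G')(b)), -130) = Add(Mul(-12, Mul(9, -30, Add(-9, -30))), -130) = Add(Mul(-12, Mul(9, -30, -39)), -130) = Add(Mul(-12, 10530), -130) = Add(-126360, -130) = -126490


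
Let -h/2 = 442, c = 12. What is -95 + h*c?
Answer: -10703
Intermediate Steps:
h = -884 (h = -2*442 = -884)
-95 + h*c = -95 - 884*12 = -95 - 10608 = -10703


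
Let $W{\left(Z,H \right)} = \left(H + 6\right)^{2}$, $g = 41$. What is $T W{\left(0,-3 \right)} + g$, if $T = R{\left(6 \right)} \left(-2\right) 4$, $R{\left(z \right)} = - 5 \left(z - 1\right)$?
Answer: $1841$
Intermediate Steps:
$R{\left(z \right)} = 5 - 5 z$ ($R{\left(z \right)} = - 5 \left(-1 + z\right) = 5 - 5 z$)
$W{\left(Z,H \right)} = \left(6 + H\right)^{2}$
$T = 200$ ($T = \left(5 - 30\right) \left(-2\right) 4 = \left(-25\right) \left(-2\right) 4 = 50 \cdot 4 = 200$)
$T W{\left(0,-3 \right)} + g = 200 \left(6 - 3\right)^{2} + 41 = 200 \cdot 3^{2} + 41 = 200 \cdot 9 + 41 = 1800 + 41 = 1841$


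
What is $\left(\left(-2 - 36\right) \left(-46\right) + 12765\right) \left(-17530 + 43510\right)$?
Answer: $377047740$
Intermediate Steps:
$\left(\left(-2 - 36\right) \left(-46\right) + 12765\right) \left(-17530 + 43510\right) = \left(\left(-38\right) \left(-46\right) + 12765\right) 25980 = \left(1748 + 12765\right) 25980 = 14513 \cdot 25980 = 377047740$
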